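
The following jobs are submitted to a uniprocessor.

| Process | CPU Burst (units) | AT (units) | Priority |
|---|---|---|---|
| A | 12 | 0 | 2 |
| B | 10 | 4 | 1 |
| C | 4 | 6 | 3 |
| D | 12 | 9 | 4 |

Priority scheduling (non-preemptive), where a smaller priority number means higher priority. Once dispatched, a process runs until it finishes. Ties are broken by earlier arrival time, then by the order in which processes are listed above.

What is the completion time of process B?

22

Gantt: | A 0-12 | B 12-22 | C 22-26 | D 26-38 |
Completion: A=12  B=22  C=26  D=38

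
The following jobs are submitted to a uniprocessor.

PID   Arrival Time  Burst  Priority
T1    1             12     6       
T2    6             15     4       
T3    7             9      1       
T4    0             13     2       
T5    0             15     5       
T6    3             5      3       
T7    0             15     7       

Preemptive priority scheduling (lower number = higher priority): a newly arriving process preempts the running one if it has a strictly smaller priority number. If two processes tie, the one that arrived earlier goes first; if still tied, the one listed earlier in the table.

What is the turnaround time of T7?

Timeline: | T4 0-7 | T3 7-16 | T4 16-22 | T6 22-27 | T2 27-42 | T5 42-57 | T1 57-69 | T7 69-84 |
Completion: T1=69  T2=42  T3=16  T4=22  T5=57  T6=27  T7=84
Turnaround (C−A): T1=68  T2=36  T3=9  T4=22  T5=57  T6=24  T7=84
Turnaround(T7) = completion − arrival = 84 − 0 = 84

84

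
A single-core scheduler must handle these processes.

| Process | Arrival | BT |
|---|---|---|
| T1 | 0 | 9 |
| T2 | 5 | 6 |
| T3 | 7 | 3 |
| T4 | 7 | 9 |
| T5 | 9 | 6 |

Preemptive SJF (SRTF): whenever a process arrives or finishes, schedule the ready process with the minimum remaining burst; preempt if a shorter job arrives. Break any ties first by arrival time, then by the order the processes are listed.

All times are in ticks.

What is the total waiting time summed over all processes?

35

Schedule: | T1 0-9 | T3 9-12 | T2 12-18 | T5 18-24 | T4 24-33 |
Completion: T1=9  T2=18  T3=12  T4=33  T5=24
Turnaround (C−A): T1=9  T2=13  T3=5  T4=26  T5=15
Waiting = turnaround − burst: T1=0, T2=7, T3=2, T4=17, T5=9
Total waiting = 0 + 7 + 2 + 17 + 9 = 35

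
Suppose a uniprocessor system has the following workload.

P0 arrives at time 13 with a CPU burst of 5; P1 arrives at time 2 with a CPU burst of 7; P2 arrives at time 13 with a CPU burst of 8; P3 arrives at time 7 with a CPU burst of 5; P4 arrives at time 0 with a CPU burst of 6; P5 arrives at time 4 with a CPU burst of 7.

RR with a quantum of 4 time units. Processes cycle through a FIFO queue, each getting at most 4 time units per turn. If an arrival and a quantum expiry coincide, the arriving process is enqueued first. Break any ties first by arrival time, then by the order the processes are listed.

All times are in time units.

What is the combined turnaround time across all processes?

125

Gantt: | P4 0-4 | P1 4-8 | P5 8-12 | P4 12-14 | P3 14-18 | P1 18-21 | P5 21-24 | P0 24-28 | P2 28-32 | P3 32-33 | P0 33-34 | P2 34-38 |
Completion: P0=34  P1=21  P2=38  P3=33  P4=14  P5=24
Turnaround (C−A): P0=21  P1=19  P2=25  P3=26  P4=14  P5=20
Turnaround = completion − arrival: P0=21, P1=19, P2=25, P3=26, P4=14, P5=20
Total turnaround = 21 + 19 + 25 + 26 + 14 + 20 = 125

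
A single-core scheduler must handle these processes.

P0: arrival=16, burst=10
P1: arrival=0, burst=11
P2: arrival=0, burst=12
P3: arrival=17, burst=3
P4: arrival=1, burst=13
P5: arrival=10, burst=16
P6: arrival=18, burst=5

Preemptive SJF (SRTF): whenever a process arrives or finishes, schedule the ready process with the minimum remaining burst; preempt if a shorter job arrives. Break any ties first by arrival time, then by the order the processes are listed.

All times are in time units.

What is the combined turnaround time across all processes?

190

Timeline: | P1 0-11 | P2 11-17 | P3 17-20 | P6 20-25 | P2 25-31 | P0 31-41 | P4 41-54 | P5 54-70 |
Completion: P0=41  P1=11  P2=31  P3=20  P4=54  P5=70  P6=25
Turnaround (C−A): P0=25  P1=11  P2=31  P3=3  P4=53  P5=60  P6=7
Turnaround = completion − arrival: P0=25, P1=11, P2=31, P3=3, P4=53, P5=60, P6=7
Total turnaround = 25 + 11 + 31 + 3 + 53 + 60 + 7 = 190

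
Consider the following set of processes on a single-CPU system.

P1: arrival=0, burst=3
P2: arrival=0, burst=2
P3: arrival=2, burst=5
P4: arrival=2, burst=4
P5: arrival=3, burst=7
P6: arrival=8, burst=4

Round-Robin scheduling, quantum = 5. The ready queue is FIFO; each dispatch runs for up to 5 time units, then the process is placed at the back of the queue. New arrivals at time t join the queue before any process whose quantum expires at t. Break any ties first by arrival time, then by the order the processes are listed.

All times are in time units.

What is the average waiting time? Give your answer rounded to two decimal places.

Gantt: | P1 0-3 | P2 3-5 | P3 5-10 | P4 10-14 | P5 14-19 | P6 19-23 | P5 23-25 |
Completion: P1=3  P2=5  P3=10  P4=14  P5=25  P6=23
Waiting times: P1=0, P2=3, P3=3, P4=8, P5=15, P6=11
Average waiting = (0+3+3+8+15+11) / 6 = 40/6 = 6.67

6.67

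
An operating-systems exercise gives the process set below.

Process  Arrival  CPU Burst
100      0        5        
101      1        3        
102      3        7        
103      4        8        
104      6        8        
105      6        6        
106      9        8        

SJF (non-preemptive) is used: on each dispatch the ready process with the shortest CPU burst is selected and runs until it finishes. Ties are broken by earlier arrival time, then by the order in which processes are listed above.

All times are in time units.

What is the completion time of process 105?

14

Gantt: | 100 0-5 | 101 5-8 | 105 8-14 | 102 14-21 | 103 21-29 | 104 29-37 | 106 37-45 |
Completion: 100=5  101=8  102=21  103=29  104=37  105=14  106=45
Turnaround (C−A): 100=5  101=7  102=18  103=25  104=31  105=8  106=36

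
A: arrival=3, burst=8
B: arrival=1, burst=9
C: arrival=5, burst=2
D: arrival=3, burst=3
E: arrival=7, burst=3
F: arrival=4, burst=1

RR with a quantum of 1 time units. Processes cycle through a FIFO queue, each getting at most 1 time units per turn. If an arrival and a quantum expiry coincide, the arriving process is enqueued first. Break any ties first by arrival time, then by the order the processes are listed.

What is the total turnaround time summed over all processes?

86

Schedule: | idle 0-1 | B 1-3 | A 3-4 | D 4-5 | B 5-6 | F 6-7 | A 7-8 | C 8-9 | D 9-10 | B 10-11 | E 11-12 | A 12-13 | C 13-14 | D 14-15 | B 15-16 | E 16-17 | A 17-18 | B 18-19 | E 19-20 | A 20-21 | B 21-22 | A 22-23 | B 23-24 | A 24-25 | B 25-26 | A 26-27 |
Completion: A=27  B=26  C=14  D=15  E=20  F=7
Turnaround (C−A): A=24  B=25  C=9  D=12  E=13  F=3
Turnaround = completion − arrival: A=24, B=25, C=9, D=12, E=13, F=3
Total turnaround = 24 + 25 + 9 + 12 + 13 + 3 = 86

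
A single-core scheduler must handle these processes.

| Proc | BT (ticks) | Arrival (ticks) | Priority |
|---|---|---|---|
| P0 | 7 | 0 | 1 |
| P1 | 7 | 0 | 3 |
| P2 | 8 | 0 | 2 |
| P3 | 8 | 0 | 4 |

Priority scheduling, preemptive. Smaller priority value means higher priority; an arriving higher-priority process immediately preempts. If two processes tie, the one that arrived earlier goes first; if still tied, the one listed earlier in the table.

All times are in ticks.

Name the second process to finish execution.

P2

Gantt: | P0 0-7 | P2 7-15 | P1 15-22 | P3 22-30 |
Completion: P0=7  P1=22  P2=15  P3=30
Turnaround (C−A): P0=7  P1=22  P2=15  P3=30
Finish order: P0 → P2 → P1 → P3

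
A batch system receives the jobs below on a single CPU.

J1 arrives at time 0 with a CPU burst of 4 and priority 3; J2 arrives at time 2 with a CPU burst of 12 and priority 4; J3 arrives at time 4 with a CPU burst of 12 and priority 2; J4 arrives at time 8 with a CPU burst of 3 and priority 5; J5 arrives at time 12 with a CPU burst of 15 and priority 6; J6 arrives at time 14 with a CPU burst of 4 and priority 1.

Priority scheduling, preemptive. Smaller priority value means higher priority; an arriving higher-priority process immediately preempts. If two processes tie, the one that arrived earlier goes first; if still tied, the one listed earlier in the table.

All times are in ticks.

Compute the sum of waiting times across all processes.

Timeline: | J1 0-4 | J3 4-14 | J6 14-18 | J3 18-20 | J2 20-32 | J4 32-35 | J5 35-50 |
Completion: J1=4  J2=32  J3=20  J4=35  J5=50  J6=18
Waiting = turnaround − burst: J1=0, J2=18, J3=4, J4=24, J5=23, J6=0
Total waiting = 0 + 18 + 4 + 24 + 23 + 0 = 69

69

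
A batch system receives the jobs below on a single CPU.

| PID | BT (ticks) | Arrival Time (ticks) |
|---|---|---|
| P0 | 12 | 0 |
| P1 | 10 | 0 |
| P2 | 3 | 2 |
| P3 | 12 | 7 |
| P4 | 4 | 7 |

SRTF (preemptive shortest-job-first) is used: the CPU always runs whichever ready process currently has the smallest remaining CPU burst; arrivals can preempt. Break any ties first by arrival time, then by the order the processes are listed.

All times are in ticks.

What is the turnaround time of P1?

17

Gantt: | P1 0-2 | P2 2-5 | P1 5-7 | P4 7-11 | P1 11-17 | P0 17-29 | P3 29-41 |
Completion: P0=29  P1=17  P2=5  P3=41  P4=11
Turnaround (C−A): P0=29  P1=17  P2=3  P3=34  P4=4
Turnaround(P1) = completion − arrival = 17 − 0 = 17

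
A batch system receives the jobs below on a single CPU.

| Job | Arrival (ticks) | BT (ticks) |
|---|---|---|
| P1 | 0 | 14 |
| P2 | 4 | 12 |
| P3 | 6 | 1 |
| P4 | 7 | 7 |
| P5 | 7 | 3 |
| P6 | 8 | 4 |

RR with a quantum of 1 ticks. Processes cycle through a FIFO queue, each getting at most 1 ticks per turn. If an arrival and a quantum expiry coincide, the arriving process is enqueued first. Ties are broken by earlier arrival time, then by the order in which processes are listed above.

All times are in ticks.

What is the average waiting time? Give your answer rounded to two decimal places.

Schedule: | P1 0-4 | P2 4-5 | P1 5-6 | P2 6-7 | P3 7-8 | P1 8-9 | P4 9-10 | P5 10-11 | P2 11-12 | P6 12-13 | P1 13-14 | P4 14-15 | P5 15-16 | P2 16-17 | P6 17-18 | P1 18-19 | P4 19-20 | P5 20-21 | P2 21-22 | P6 22-23 | P1 23-24 | P4 24-25 | P2 25-26 | P6 26-27 | P1 27-28 | P4 28-29 | P2 29-30 | P1 30-31 | P4 31-32 | P2 32-33 | P1 33-34 | P4 34-35 | P2 35-36 | P1 36-37 | P2 37-38 | P1 38-39 | P2 39-41 |
Completion: P1=39  P2=41  P3=8  P4=35  P5=21  P6=27
Turnaround (C−A): P1=39  P2=37  P3=2  P4=28  P5=14  P6=19
Waiting times: P1=25, P2=25, P3=1, P4=21, P5=11, P6=15
Average waiting = (25+25+1+21+11+15) / 6 = 98/6 = 16.33

16.33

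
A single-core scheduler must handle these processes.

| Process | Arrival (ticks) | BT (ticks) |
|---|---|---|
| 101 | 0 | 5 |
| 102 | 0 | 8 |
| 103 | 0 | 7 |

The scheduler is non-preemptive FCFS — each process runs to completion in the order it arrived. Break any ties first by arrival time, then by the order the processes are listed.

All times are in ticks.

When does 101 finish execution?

5

Timeline: | 101 0-5 | 102 5-13 | 103 13-20 |
Completion: 101=5  102=13  103=20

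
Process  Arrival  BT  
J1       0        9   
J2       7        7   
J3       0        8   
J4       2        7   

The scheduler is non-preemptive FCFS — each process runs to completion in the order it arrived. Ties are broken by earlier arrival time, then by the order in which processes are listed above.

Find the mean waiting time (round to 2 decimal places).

10.25

Gantt: | J1 0-9 | J3 9-17 | J4 17-24 | J2 24-31 |
Completion: J1=9  J2=31  J3=17  J4=24
Turnaround (C−A): J1=9  J2=24  J3=17  J4=22
Waiting times: J1=0, J2=17, J3=9, J4=15
Average waiting = (0+17+9+15) / 4 = 41/4 = 10.25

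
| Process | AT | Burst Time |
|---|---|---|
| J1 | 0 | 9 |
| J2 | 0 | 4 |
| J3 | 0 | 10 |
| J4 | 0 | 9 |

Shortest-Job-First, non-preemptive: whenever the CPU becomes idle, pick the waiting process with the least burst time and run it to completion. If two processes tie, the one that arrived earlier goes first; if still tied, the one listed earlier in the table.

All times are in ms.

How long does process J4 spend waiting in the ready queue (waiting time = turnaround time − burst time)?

13

Schedule: | J2 0-4 | J1 4-13 | J4 13-22 | J3 22-32 |
Completion: J1=13  J2=4  J3=32  J4=22
Waiting(J4) = turnaround − burst = 22 − 9 = 13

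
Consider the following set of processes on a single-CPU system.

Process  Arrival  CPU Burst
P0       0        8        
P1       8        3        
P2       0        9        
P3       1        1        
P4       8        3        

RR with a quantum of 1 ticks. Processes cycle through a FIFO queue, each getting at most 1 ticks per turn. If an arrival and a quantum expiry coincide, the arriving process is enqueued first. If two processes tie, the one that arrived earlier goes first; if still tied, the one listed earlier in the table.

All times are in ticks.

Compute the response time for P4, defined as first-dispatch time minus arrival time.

Timeline: | P0 0-1 | P2 1-2 | P3 2-3 | P0 3-4 | P2 4-5 | P0 5-6 | P2 6-7 | P0 7-8 | P2 8-9 | P1 9-10 | P4 10-11 | P0 11-12 | P2 12-13 | P1 13-14 | P4 14-15 | P0 15-16 | P2 16-17 | P1 17-18 | P4 18-19 | P0 19-20 | P2 20-21 | P0 21-22 | P2 22-24 |
Completion: P0=22  P1=18  P2=24  P3=3  P4=19
Turnaround (C−A): P0=22  P1=10  P2=24  P3=2  P4=11
Response(P4) = first start − arrival = 10 − 8 = 2

2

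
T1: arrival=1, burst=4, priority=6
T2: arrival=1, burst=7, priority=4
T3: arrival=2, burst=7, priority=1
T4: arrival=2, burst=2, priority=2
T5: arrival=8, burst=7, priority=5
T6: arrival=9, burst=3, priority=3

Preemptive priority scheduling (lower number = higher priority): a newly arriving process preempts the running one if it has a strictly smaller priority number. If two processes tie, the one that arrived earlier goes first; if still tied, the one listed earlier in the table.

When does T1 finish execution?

Gantt: | idle 0-1 | T2 1-2 | T3 2-9 | T4 9-11 | T6 11-14 | T2 14-20 | T5 20-27 | T1 27-31 |
Completion: T1=31  T2=20  T3=9  T4=11  T5=27  T6=14
Turnaround (C−A): T1=30  T2=19  T3=7  T4=9  T5=19  T6=5

31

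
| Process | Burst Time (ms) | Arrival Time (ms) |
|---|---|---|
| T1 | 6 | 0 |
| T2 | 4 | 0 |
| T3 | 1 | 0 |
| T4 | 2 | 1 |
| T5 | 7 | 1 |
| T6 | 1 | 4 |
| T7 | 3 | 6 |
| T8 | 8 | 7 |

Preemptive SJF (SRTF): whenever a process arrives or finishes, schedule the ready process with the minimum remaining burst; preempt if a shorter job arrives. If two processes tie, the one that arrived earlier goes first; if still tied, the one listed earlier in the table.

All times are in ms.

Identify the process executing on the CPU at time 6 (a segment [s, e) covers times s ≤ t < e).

T2

Schedule: | T3 0-1 | T4 1-3 | T2 3-4 | T6 4-5 | T2 5-8 | T7 8-11 | T1 11-17 | T5 17-24 | T8 24-32 |
Completion: T1=17  T2=8  T3=1  T4=3  T5=24  T6=5  T7=11  T8=32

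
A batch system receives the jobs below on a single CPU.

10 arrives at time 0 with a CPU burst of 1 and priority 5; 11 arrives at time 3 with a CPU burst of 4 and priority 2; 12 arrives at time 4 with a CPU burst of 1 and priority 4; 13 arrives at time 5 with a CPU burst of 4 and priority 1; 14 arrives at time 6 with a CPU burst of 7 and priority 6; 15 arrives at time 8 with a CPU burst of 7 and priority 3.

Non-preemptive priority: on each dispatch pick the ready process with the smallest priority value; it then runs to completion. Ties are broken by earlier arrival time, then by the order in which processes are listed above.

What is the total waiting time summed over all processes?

32

Schedule: | 10 0-1 | idle 1-3 | 11 3-7 | 13 7-11 | 15 11-18 | 12 18-19 | 14 19-26 |
Completion: 10=1  11=7  12=19  13=11  14=26  15=18
Turnaround (C−A): 10=1  11=4  12=15  13=6  14=20  15=10
Waiting = turnaround − burst: 10=0, 11=0, 12=14, 13=2, 14=13, 15=3
Total waiting = 0 + 0 + 14 + 2 + 13 + 3 = 32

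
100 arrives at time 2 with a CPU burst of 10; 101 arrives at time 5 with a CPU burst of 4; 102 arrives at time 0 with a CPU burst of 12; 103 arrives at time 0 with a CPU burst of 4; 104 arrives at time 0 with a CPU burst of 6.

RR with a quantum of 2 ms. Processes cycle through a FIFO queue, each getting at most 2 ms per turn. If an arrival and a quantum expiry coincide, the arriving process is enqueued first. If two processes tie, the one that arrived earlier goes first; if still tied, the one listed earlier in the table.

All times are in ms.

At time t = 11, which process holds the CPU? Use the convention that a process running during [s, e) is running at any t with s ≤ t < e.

Timeline: | 102 0-2 | 103 2-4 | 104 4-6 | 100 6-8 | 102 8-10 | 103 10-12 | 101 12-14 | 104 14-16 | 100 16-18 | 102 18-20 | 101 20-22 | 104 22-24 | 100 24-26 | 102 26-28 | 100 28-30 | 102 30-32 | 100 32-34 | 102 34-36 |
Completion: 100=34  101=22  102=36  103=12  104=24
Turnaround (C−A): 100=32  101=17  102=36  103=12  104=24

103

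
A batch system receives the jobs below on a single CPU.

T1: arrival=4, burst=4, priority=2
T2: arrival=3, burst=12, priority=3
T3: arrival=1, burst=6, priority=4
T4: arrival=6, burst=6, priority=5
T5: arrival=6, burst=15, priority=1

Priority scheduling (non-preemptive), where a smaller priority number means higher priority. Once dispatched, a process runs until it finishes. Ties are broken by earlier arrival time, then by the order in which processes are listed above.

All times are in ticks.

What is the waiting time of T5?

1

Schedule: | idle 0-1 | T3 1-7 | T5 7-22 | T1 22-26 | T2 26-38 | T4 38-44 |
Completion: T1=26  T2=38  T3=7  T4=44  T5=22
Turnaround (C−A): T1=22  T2=35  T3=6  T4=38  T5=16
Waiting(T5) = turnaround − burst = 16 − 15 = 1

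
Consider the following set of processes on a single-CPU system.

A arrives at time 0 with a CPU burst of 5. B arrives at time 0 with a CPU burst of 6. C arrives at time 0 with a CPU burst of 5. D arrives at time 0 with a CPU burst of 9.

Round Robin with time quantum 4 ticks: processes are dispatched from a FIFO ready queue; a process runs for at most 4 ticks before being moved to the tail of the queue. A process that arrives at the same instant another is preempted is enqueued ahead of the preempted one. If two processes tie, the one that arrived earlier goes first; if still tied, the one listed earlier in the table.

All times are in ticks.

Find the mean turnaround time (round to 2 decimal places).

Timeline: | A 0-4 | B 4-8 | C 8-12 | D 12-16 | A 16-17 | B 17-19 | C 19-20 | D 20-25 |
Completion: A=17  B=19  C=20  D=25
Turnaround (C−A): A=17  B=19  C=20  D=25
Turnaround times: A=17, B=19, C=20, D=25
Average turnaround = (17+19+20+25) / 4 = 81/4 = 20.25

20.25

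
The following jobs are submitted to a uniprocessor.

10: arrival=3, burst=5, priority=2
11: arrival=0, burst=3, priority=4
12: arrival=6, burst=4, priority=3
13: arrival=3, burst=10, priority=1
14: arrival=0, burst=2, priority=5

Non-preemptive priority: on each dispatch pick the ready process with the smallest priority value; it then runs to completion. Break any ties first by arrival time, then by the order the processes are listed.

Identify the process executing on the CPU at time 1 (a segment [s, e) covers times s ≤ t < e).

11

Gantt: | 11 0-3 | 13 3-13 | 10 13-18 | 12 18-22 | 14 22-24 |
Completion: 10=18  11=3  12=22  13=13  14=24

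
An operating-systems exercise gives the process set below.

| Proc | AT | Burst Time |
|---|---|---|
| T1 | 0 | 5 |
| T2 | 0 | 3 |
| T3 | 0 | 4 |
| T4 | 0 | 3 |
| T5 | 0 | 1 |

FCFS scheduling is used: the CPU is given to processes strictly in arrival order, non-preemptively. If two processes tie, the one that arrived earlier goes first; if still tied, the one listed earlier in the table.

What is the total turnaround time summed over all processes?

56

Gantt: | T1 0-5 | T2 5-8 | T3 8-12 | T4 12-15 | T5 15-16 |
Completion: T1=5  T2=8  T3=12  T4=15  T5=16
Turnaround = completion − arrival: T1=5, T2=8, T3=12, T4=15, T5=16
Total turnaround = 5 + 8 + 12 + 15 + 16 = 56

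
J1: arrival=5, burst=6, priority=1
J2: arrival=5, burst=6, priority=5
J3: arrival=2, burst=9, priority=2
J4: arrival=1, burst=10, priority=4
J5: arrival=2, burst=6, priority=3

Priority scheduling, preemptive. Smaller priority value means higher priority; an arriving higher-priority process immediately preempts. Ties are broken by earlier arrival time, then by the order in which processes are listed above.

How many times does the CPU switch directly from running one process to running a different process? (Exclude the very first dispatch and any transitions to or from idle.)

6

Gantt: | idle 0-1 | J4 1-2 | J3 2-5 | J1 5-11 | J3 11-17 | J5 17-23 | J4 23-32 | J2 32-38 |
Completion: J1=11  J2=38  J3=17  J4=32  J5=23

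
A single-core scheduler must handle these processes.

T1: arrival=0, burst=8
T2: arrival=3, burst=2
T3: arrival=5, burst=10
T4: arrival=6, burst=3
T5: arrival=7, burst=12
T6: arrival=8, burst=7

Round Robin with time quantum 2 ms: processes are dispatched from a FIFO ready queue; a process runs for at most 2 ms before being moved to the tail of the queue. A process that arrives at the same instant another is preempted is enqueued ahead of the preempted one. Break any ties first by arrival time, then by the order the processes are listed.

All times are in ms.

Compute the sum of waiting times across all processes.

90

Gantt: | T1 0-4 | T2 4-6 | T1 6-8 | T3 8-10 | T4 10-12 | T5 12-14 | T6 14-16 | T1 16-18 | T3 18-20 | T4 20-21 | T5 21-23 | T6 23-25 | T3 25-27 | T5 27-29 | T6 29-31 | T3 31-33 | T5 33-35 | T6 35-36 | T3 36-38 | T5 38-42 |
Completion: T1=18  T2=6  T3=38  T4=21  T5=42  T6=36
Waiting = turnaround − burst: T1=10, T2=1, T3=23, T4=12, T5=23, T6=21
Total waiting = 10 + 1 + 23 + 12 + 23 + 21 = 90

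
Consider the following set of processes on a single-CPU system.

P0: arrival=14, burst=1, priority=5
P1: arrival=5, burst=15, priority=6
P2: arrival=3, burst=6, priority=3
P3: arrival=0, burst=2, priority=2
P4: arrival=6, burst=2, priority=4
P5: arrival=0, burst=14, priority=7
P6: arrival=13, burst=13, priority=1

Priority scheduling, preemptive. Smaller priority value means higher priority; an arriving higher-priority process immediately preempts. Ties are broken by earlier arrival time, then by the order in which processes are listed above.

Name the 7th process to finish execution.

P5

Gantt: | P3 0-2 | P5 2-3 | P2 3-9 | P4 9-11 | P1 11-13 | P6 13-26 | P0 26-27 | P1 27-40 | P5 40-53 |
Completion: P0=27  P1=40  P2=9  P3=2  P4=11  P5=53  P6=26
Finish order: P3 → P2 → P4 → P6 → P0 → P1 → P5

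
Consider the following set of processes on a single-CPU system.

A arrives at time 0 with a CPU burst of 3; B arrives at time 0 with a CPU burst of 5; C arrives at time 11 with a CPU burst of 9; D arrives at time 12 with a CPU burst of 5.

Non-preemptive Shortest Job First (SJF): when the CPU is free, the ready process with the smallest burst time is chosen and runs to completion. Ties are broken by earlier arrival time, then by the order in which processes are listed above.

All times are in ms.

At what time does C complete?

Schedule: | A 0-3 | B 3-8 | idle 8-11 | C 11-20 | D 20-25 |
Completion: A=3  B=8  C=20  D=25

20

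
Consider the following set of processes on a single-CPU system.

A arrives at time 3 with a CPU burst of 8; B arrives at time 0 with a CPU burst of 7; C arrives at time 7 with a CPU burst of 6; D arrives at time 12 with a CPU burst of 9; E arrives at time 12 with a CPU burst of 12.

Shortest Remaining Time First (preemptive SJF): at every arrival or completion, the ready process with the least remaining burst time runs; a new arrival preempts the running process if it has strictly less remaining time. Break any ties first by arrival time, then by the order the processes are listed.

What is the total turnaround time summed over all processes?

Gantt: | B 0-7 | C 7-13 | A 13-21 | D 21-30 | E 30-42 |
Completion: A=21  B=7  C=13  D=30  E=42
Turnaround = completion − arrival: A=18, B=7, C=6, D=18, E=30
Total turnaround = 18 + 7 + 6 + 18 + 30 = 79

79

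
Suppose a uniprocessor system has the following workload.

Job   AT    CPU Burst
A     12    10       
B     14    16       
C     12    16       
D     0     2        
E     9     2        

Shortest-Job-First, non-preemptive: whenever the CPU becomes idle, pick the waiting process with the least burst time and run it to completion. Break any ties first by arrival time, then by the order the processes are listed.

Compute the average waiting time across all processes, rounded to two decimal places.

Gantt: | D 0-2 | idle 2-9 | E 9-11 | idle 11-12 | A 12-22 | C 22-38 | B 38-54 |
Completion: A=22  B=54  C=38  D=2  E=11
Waiting times: A=0, B=24, C=10, D=0, E=0
Average waiting = (0+24+10+0+0) / 5 = 34/5 = 6.80

6.80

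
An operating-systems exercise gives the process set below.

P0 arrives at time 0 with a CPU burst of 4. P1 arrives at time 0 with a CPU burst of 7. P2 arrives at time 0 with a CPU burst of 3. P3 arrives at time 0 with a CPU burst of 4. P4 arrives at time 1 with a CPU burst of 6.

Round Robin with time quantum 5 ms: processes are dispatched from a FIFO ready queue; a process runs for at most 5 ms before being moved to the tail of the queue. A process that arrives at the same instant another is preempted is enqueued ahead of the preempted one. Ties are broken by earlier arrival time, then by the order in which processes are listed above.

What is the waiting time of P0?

Timeline: | P0 0-4 | P1 4-9 | P2 9-12 | P3 12-16 | P4 16-21 | P1 21-23 | P4 23-24 |
Completion: P0=4  P1=23  P2=12  P3=16  P4=24
Turnaround (C−A): P0=4  P1=23  P2=12  P3=16  P4=23
Waiting(P0) = turnaround − burst = 4 − 4 = 0

0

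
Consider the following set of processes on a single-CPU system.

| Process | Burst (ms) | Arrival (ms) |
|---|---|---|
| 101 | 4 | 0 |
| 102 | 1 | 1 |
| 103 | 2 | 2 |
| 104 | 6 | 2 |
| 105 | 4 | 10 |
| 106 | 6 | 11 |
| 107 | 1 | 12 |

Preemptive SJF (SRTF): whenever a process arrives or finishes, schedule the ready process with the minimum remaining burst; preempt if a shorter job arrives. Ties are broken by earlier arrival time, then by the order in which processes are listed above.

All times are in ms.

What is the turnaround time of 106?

13

Gantt: | 101 0-1 | 102 1-2 | 103 2-4 | 101 4-7 | 104 7-13 | 107 13-14 | 105 14-18 | 106 18-24 |
Completion: 101=7  102=2  103=4  104=13  105=18  106=24  107=14
Turnaround (C−A): 101=7  102=1  103=2  104=11  105=8  106=13  107=2
Turnaround(106) = completion − arrival = 24 − 11 = 13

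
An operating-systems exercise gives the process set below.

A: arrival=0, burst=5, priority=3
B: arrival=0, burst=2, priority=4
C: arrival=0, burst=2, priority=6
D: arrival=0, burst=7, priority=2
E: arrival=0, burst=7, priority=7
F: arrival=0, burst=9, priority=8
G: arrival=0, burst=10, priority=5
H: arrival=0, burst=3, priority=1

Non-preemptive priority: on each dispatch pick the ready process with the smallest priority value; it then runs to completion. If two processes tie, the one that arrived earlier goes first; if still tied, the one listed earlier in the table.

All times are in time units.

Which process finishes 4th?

Schedule: | H 0-3 | D 3-10 | A 10-15 | B 15-17 | G 17-27 | C 27-29 | E 29-36 | F 36-45 |
Completion: A=15  B=17  C=29  D=10  E=36  F=45  G=27  H=3
Finish order: H → D → A → B → G → C → E → F

B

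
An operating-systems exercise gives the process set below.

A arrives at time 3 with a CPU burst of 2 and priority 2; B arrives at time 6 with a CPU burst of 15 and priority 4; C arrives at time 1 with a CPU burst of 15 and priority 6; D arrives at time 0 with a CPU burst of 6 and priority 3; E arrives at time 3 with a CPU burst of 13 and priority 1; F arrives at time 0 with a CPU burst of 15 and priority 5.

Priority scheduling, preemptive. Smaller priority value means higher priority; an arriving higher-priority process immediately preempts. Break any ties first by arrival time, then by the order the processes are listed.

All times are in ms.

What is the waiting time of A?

Gantt: | D 0-3 | E 3-16 | A 16-18 | D 18-21 | B 21-36 | F 36-51 | C 51-66 |
Completion: A=18  B=36  C=66  D=21  E=16  F=51
Turnaround (C−A): A=15  B=30  C=65  D=21  E=13  F=51
Waiting(A) = turnaround − burst = 15 − 2 = 13

13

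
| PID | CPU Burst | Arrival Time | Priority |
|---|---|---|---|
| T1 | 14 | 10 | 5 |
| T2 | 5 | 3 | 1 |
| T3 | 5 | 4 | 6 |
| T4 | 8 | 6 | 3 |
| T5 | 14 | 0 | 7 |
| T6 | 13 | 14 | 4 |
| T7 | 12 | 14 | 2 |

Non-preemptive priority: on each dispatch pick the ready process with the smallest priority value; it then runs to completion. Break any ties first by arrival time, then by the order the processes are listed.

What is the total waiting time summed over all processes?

170

Timeline: | T5 0-14 | T2 14-19 | T7 19-31 | T4 31-39 | T6 39-52 | T1 52-66 | T3 66-71 |
Completion: T1=66  T2=19  T3=71  T4=39  T5=14  T6=52  T7=31
Waiting = turnaround − burst: T1=42, T2=11, T3=62, T4=25, T5=0, T6=25, T7=5
Total waiting = 42 + 11 + 62 + 25 + 0 + 25 + 5 = 170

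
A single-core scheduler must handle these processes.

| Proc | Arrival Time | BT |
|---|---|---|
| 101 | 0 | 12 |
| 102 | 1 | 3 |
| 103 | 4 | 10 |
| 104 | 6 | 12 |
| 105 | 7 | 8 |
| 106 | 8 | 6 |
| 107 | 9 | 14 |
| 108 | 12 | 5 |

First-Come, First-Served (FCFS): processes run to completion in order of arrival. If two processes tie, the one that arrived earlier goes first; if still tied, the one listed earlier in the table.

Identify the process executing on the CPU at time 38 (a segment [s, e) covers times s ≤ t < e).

105

Timeline: | 101 0-12 | 102 12-15 | 103 15-25 | 104 25-37 | 105 37-45 | 106 45-51 | 107 51-65 | 108 65-70 |
Completion: 101=12  102=15  103=25  104=37  105=45  106=51  107=65  108=70
Turnaround (C−A): 101=12  102=14  103=21  104=31  105=38  106=43  107=56  108=58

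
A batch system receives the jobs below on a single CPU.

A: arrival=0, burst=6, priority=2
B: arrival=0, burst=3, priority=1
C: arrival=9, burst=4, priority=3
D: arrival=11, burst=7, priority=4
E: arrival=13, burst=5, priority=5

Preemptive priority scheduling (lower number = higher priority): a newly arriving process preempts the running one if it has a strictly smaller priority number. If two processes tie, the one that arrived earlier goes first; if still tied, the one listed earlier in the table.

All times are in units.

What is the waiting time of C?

Timeline: | B 0-3 | A 3-9 | C 9-13 | D 13-20 | E 20-25 |
Completion: A=9  B=3  C=13  D=20  E=25
Turnaround (C−A): A=9  B=3  C=4  D=9  E=12
Waiting(C) = turnaround − burst = 4 − 4 = 0

0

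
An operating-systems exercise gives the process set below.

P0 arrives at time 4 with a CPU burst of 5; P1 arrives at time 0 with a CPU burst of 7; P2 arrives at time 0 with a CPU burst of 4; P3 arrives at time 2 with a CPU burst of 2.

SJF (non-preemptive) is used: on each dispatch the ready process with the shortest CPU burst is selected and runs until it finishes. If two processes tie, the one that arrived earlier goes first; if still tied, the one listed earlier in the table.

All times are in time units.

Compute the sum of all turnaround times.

33

Timeline: | P2 0-4 | P3 4-6 | P0 6-11 | P1 11-18 |
Completion: P0=11  P1=18  P2=4  P3=6
Turnaround (C−A): P0=7  P1=18  P2=4  P3=4
Turnaround = completion − arrival: P0=7, P1=18, P2=4, P3=4
Total turnaround = 7 + 18 + 4 + 4 = 33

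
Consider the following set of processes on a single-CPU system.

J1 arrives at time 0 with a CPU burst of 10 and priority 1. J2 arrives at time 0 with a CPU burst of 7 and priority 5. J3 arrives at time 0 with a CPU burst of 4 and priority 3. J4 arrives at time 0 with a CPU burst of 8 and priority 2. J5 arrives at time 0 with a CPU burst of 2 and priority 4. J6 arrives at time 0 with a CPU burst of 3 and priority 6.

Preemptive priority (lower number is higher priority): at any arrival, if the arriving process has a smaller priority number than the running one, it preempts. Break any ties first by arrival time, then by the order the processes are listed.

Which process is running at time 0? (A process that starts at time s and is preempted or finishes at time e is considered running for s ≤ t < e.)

J1

Schedule: | J1 0-10 | J4 10-18 | J3 18-22 | J5 22-24 | J2 24-31 | J6 31-34 |
Completion: J1=10  J2=31  J3=22  J4=18  J5=24  J6=34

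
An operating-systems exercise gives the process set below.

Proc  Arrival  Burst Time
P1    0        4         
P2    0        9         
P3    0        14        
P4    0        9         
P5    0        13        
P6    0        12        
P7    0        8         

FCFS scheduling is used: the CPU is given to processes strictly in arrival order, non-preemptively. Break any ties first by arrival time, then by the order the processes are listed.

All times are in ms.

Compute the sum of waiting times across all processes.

Timeline: | P1 0-4 | P2 4-13 | P3 13-27 | P4 27-36 | P5 36-49 | P6 49-61 | P7 61-69 |
Completion: P1=4  P2=13  P3=27  P4=36  P5=49  P6=61  P7=69
Waiting = turnaround − burst: P1=0, P2=4, P3=13, P4=27, P5=36, P6=49, P7=61
Total waiting = 0 + 4 + 13 + 27 + 36 + 49 + 61 = 190

190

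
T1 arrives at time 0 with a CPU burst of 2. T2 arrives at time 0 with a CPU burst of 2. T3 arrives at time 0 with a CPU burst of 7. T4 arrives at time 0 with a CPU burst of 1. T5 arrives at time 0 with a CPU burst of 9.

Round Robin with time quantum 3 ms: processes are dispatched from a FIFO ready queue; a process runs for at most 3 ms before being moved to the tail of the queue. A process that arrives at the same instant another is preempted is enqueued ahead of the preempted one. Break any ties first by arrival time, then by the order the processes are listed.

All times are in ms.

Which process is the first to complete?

T1

Gantt: | T1 0-2 | T2 2-4 | T3 4-7 | T4 7-8 | T5 8-11 | T3 11-14 | T5 14-17 | T3 17-18 | T5 18-21 |
Completion: T1=2  T2=4  T3=18  T4=8  T5=21
Turnaround (C−A): T1=2  T2=4  T3=18  T4=8  T5=21
Finish order: T1 → T2 → T4 → T3 → T5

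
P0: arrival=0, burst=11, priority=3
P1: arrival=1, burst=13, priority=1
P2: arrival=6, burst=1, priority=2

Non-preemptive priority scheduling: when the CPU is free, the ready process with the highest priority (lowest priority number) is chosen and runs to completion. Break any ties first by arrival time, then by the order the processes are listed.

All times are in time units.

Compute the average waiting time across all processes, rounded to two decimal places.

Timeline: | P0 0-11 | P1 11-24 | P2 24-25 |
Completion: P0=11  P1=24  P2=25
Waiting times: P0=0, P1=10, P2=18
Average waiting = (0+10+18) / 3 = 28/3 = 9.33

9.33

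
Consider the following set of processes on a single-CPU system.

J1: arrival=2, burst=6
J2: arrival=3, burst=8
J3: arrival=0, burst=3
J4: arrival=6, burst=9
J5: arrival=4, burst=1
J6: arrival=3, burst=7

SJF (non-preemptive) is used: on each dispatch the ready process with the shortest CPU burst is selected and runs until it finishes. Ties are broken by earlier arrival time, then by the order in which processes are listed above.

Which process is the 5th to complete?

J2

Schedule: | J3 0-3 | J1 3-9 | J5 9-10 | J6 10-17 | J2 17-25 | J4 25-34 |
Completion: J1=9  J2=25  J3=3  J4=34  J5=10  J6=17
Finish order: J3 → J1 → J5 → J6 → J2 → J4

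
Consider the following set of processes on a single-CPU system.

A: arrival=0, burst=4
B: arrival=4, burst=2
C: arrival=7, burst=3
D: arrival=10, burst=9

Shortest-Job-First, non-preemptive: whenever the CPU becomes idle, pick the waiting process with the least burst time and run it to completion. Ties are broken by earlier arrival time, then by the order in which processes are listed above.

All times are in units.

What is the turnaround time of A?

4

Schedule: | A 0-4 | B 4-6 | idle 6-7 | C 7-10 | D 10-19 |
Completion: A=4  B=6  C=10  D=19
Turnaround (C−A): A=4  B=2  C=3  D=9
Turnaround(A) = completion − arrival = 4 − 0 = 4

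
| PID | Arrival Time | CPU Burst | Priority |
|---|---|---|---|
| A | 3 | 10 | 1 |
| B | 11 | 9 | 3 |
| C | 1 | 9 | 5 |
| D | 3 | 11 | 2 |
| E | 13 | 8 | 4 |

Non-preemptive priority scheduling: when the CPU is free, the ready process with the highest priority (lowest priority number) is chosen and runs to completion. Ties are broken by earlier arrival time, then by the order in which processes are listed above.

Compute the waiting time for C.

0

Schedule: | idle 0-1 | C 1-10 | A 10-20 | D 20-31 | B 31-40 | E 40-48 |
Completion: A=20  B=40  C=10  D=31  E=48
Turnaround (C−A): A=17  B=29  C=9  D=28  E=35
Waiting(C) = turnaround − burst = 9 − 9 = 0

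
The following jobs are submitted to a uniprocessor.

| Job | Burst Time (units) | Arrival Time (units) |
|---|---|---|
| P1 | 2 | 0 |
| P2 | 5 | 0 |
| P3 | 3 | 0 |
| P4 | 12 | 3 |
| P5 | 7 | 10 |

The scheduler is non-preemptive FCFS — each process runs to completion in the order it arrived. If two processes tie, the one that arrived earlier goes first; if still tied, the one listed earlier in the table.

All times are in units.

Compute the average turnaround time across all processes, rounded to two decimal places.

11.40

Timeline: | P1 0-2 | P2 2-7 | P3 7-10 | P4 10-22 | P5 22-29 |
Completion: P1=2  P2=7  P3=10  P4=22  P5=29
Turnaround (C−A): P1=2  P2=7  P3=10  P4=19  P5=19
Turnaround times: P1=2, P2=7, P3=10, P4=19, P5=19
Average turnaround = (2+7+10+19+19) / 5 = 57/5 = 11.40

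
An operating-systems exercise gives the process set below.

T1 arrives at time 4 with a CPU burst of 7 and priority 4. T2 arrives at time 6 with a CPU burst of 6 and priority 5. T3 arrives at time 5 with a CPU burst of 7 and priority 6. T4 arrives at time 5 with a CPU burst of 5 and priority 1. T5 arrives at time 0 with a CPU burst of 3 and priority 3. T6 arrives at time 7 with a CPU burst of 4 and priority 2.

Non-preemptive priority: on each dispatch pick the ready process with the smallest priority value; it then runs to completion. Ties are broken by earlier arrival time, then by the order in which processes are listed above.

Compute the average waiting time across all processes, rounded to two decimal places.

Timeline: | T5 0-3 | idle 3-4 | T1 4-11 | T4 11-16 | T6 16-20 | T2 20-26 | T3 26-33 |
Completion: T1=11  T2=26  T3=33  T4=16  T5=3  T6=20
Turnaround (C−A): T1=7  T2=20  T3=28  T4=11  T5=3  T6=13
Waiting times: T1=0, T2=14, T3=21, T4=6, T5=0, T6=9
Average waiting = (0+14+21+6+0+9) / 6 = 50/6 = 8.33

8.33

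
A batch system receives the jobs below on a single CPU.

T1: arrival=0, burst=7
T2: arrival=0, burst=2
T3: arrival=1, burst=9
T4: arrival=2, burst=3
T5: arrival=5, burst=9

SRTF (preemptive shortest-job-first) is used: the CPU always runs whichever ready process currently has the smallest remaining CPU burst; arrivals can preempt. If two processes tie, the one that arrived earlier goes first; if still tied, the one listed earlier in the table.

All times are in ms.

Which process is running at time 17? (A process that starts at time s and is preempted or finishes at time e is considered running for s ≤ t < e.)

T3

Schedule: | T2 0-2 | T4 2-5 | T1 5-12 | T3 12-21 | T5 21-30 |
Completion: T1=12  T2=2  T3=21  T4=5  T5=30
Turnaround (C−A): T1=12  T2=2  T3=20  T4=3  T5=25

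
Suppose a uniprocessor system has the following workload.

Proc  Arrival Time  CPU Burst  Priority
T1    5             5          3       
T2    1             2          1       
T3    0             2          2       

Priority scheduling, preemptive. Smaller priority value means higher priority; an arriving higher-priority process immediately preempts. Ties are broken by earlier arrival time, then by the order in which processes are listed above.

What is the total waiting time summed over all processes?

Schedule: | T3 0-1 | T2 1-3 | T3 3-4 | idle 4-5 | T1 5-10 |
Completion: T1=10  T2=3  T3=4
Turnaround (C−A): T1=5  T2=2  T3=4
Waiting = turnaround − burst: T1=0, T2=0, T3=2
Total waiting = 0 + 0 + 2 = 2

2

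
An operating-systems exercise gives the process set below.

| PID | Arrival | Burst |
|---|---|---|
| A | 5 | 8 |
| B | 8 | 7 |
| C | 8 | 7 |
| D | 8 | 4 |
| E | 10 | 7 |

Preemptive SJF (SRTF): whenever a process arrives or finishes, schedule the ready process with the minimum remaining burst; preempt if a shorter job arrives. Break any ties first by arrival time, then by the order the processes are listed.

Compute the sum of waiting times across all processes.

Schedule: | idle 0-5 | A 5-8 | D 8-12 | A 12-17 | B 17-24 | C 24-31 | E 31-38 |
Completion: A=17  B=24  C=31  D=12  E=38
Waiting = turnaround − burst: A=4, B=9, C=16, D=0, E=21
Total waiting = 4 + 9 + 16 + 0 + 21 = 50

50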